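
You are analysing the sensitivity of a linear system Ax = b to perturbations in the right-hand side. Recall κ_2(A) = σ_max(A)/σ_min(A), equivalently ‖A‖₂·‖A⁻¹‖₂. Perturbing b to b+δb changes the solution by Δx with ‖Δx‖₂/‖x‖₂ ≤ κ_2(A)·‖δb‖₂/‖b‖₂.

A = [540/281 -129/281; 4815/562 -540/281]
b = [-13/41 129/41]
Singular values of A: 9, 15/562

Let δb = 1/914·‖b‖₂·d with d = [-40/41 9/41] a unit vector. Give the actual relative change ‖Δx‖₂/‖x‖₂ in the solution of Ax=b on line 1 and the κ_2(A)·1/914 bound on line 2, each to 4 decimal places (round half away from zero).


largest singular value 9, smallest 15/562
κ = σ_max/σ_min = 9/(15/562) = 337.2000
bound on ‖Δx‖/‖x‖: κ·ε = 337.2000·1/914 = 0.3689
solve Ax = b  →  x = [8.5496 36.4797]
‖b‖ = 3.1623, ‖x‖ = 37.4681
with δb = [-0.0034 0.0008], A·Δx = δb → ‖Δx‖ = 0.1296
dividing the unrounded norms, ‖Δx‖/‖x‖ = 0.0035
so the bound overstates the realised error by a factor of ≈ 106.6362 (computed from the unrounded values)

0.0035
0.3689


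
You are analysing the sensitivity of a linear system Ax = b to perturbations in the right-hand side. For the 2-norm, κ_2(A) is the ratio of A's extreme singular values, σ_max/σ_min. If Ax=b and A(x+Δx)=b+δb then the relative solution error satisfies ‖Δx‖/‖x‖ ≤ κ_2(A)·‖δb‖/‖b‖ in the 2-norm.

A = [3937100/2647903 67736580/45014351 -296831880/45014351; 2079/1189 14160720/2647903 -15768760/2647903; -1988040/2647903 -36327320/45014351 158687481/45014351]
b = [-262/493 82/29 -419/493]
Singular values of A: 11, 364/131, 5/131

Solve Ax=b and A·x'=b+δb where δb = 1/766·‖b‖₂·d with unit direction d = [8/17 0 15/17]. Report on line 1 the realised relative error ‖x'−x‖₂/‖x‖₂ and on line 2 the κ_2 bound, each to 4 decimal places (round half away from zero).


largest singular value 11, smallest 5/131
κ = σ_max/σ_min = 11/(5/131) = 288.2000
bound on ‖Δx‖/‖x‖: κ·ε = 288.2000·1/766 = 0.3762
solve Ax = b  →  x = [-25.5211 3.4250 -4.8924]
‖b‖₂ = 3.0000 and ‖x‖₂ = 26.2105
Δx = A⁻¹·δb where δb = 1/766·3.0000·d; ‖Δx‖ = 0.1026
relative error = 0.0039
tightness: 0.0039 against a bound of 0.3762 (unrounded ratio ≈ 0.0104)

0.0039
0.3762


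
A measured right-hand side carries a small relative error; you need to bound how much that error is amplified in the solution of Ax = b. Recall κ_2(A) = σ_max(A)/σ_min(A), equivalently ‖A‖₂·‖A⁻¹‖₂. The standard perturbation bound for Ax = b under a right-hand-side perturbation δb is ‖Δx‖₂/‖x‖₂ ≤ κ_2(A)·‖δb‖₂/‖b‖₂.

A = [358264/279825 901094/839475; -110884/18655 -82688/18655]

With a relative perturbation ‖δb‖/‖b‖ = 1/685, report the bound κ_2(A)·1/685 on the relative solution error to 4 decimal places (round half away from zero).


0.1196

AᵀA = [1722062416/46580625 3873737936/139741875; 3873737936/139741875 8719520356/419225625]; tr = 968723284/16769025, det = 8340544/16769025
solving λ² − 968723284/16769025·λ + 8340544/16769025 = 0 gives λ = 1444/25, 5776/670761
κ = σ_max/σ_min = (38/5)/(76/819) = 81.9000
worst-case relative error ≤ 81.9000 × 1/685 = 0.1196


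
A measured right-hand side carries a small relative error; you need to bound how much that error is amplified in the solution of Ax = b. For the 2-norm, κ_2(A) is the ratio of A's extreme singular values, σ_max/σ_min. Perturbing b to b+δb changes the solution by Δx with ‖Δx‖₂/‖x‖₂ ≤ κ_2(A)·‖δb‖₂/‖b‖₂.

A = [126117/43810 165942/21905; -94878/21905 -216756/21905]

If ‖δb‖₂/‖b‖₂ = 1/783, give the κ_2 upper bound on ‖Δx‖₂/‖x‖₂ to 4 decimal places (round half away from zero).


AᵀA = [2076513489/76772644 1241177175/19193161; 1241177175/19193161 2980796436/19193161]; tr = 82838457/454276, det = 2125764/113569
λ_max, λ_min = (82838457/454276 ± √6846759021071025/206366684176)/2 = 729/4, 11664/113569
so κ_2 = √((729/4) / (11664/113569)) = 42.1250
perturbation bound = 42.1250·1/783 = 0.0538

0.0538


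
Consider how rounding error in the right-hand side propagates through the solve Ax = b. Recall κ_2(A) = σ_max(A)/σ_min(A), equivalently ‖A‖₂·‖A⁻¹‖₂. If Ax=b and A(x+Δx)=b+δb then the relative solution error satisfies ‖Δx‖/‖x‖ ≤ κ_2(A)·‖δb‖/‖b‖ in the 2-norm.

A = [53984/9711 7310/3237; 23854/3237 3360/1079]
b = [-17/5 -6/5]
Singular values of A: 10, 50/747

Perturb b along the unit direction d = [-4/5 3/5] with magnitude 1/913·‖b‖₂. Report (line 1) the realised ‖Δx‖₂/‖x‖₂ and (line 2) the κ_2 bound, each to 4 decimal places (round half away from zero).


0.0020
0.1636

from the listed singular values, σ₁ = 10, σ_n = 50/747
κ = σ_max/σ_min = 10/(50/747) = 149.4000
bound on ‖Δx‖/‖x‖: κ·ε = 149.4000·1/913 = 0.1636
solve Ax = b  →  x = [-11.7692 27.4662]
‖b‖ = 3.6056, ‖x‖ = 29.8815
with δb = [-0.0032 0.0024], A·Δx = δb → ‖Δx‖ = 0.0590
relative error = 0.0020
so the bound overstates the realised error by a factor of ≈ 82.8764 (computed from the unrounded values)


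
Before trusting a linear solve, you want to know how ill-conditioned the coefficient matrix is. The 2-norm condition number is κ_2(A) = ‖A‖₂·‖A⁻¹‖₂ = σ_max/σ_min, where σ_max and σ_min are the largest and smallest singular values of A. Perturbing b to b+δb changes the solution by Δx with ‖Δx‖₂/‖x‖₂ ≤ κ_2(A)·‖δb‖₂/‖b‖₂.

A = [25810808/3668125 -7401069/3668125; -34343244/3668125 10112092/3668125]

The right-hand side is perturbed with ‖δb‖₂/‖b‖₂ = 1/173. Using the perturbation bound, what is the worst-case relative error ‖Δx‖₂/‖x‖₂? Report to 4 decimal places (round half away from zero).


form AᵀA = [73826248722256/538205640625 -21532384554408/538205640625; -21532384554408/538205640625 6281209078369/538205640625] with trace 128171932481/861129025 and determinant 221533456/861129025
λ_max, λ_min = (128171932481/861129025 ± √16427281200358142173761/741543197697450625)/2 = 3721/25, 59536/34445161
κ = σ_max/σ_min = (61/5)/(244/5869) = 293.4500
bound on ‖Δx‖/‖x‖: κ·ε = 293.4500·1/173 = 1.6962

1.6962


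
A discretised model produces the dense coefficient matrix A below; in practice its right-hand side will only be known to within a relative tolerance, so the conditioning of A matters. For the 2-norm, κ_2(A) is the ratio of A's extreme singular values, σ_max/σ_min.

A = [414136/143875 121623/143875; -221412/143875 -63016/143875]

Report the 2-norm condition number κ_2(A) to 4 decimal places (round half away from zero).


287.7500

form AᵀA = [44106380048/4140003125 12864192264/4140003125; 12864192264/4140003125 3752634077/4140003125] with trace 382872113/33120025 and determinant 1336336/828000625
λ_max, λ_min = (382872113/33120025 ± √5863358935840329/43877442240025)/2 = 289/25, 4624/33120025
so κ_2 = √((289/25) / (4624/33120025)) = 287.7500


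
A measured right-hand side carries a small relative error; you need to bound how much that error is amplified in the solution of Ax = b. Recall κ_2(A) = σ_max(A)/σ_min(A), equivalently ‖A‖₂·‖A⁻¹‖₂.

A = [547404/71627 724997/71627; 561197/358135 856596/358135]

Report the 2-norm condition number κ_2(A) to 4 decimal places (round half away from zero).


AᵀA = [4643795689/76300225 6188206752/76300225; 6188206752/76300225 8253582961/76300225]; tr = 515895146/3052009, det = 17850625/3052009
char-poly roots: 169 and 105625/3052009
σ_max=√169=13, σ_min=√(105625/3052009)=(325/1747) → κ = 69.8800

69.8800


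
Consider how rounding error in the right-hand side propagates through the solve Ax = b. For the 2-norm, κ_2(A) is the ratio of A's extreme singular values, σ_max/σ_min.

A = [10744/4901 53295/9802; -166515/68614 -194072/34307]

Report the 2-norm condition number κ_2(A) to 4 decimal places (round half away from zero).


form AᵀA = [59871841/5597956 35893800/1399489; 35893800/1399489 344629321/5597956] with trace 1196749/16562 and determinant 83521/132496
solving λ² − 1196749/16562·λ + 83521/132496 = 0 gives λ = 289/4, 289/33124
κ = σ_max/σ_min = (17/2)/(17/182) = 91.0000

91.0000


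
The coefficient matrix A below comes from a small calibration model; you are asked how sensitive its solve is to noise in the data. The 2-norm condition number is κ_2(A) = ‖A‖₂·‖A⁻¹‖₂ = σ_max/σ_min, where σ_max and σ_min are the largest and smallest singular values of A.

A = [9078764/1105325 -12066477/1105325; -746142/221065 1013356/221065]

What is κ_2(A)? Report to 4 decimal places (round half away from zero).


272.0800

AᵀA = [570071910484/7229250625 -760067359812/7229250625; -760067359812/7229250625 1013444537041/7229250625]; tr = 63340657901/289170025, det = 7496644/11566801
λ_max, λ_min = (63340657901/289170025 ± √4011822162858224115801/83619303358500625)/2 = 5476/25, 34225/11566801
so κ_2 = √((5476/25) / (34225/11566801)) = 272.0800


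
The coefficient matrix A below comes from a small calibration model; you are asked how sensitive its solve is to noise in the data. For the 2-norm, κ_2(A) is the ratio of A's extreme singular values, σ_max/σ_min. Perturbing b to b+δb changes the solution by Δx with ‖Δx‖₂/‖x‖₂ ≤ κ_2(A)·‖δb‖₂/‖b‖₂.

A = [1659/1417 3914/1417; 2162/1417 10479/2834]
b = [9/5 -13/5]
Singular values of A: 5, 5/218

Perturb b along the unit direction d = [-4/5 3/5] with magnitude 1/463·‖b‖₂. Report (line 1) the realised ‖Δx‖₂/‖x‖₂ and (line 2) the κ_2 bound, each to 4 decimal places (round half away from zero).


0.0023
0.4708

largest singular value 5, smallest 5/218
condition number: 5 ÷ (5/218) = 218.0000
bound on ‖Δx‖/‖x‖: κ·ε = 218.0000·1/463 = 0.4708
solve Ax = b  →  x = [120.6615 -50.4923]
2-norm of b is 3.1623; of x, 130.8002
with δb = [-0.0055 0.0041], A·Δx = δb → ‖Δx‖ = 0.2978
relative error = 0.0023
so the bound overstates the realised error by a factor of ≈ 206.8132 (computed from the unrounded values)


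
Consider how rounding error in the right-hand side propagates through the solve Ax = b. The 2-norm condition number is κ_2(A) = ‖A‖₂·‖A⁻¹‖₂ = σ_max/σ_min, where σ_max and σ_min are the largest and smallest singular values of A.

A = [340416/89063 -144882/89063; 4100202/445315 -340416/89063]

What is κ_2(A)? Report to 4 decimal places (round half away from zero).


316.2000

AᵀA = [8970747732/90261925 -747553536/18052385; -747553536/18052385 62300340/3610477]; tr = 809865864/6943225, det = 944784/6943225
char-poly roots: 2916/25 and 324/277729
σ_max=√(2916/25)=(54/5), σ_min=√(324/277729)=(18/527) → κ = 316.2000


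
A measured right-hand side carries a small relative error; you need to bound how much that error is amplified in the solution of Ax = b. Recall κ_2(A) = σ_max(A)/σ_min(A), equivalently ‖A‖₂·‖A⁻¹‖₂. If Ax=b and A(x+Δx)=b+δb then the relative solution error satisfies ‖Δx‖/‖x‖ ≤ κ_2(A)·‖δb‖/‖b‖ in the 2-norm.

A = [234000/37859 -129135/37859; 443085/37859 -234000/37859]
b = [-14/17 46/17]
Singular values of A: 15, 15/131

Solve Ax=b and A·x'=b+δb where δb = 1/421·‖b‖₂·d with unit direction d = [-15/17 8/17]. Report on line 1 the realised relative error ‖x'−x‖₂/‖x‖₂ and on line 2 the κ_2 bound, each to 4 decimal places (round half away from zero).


0.0034
0.3112

from the listed singular values, σ₁ = 15, σ_n = 15/131
κ = σ_max/σ_min = 15/(15/131) = 131.0000
perturbation bound = 131.0000·1/421 = 0.3112
solve Ax = b  →  x = [8.3373 15.3490]
‖b‖ = 2.8284, ‖x‖ = 17.4672
re-solving with b+δb shifts x by Δx of norm 0.0587
dividing the unrounded norms, ‖Δx‖/‖x‖ = 0.0034
so the bound overstates the realised error by a factor of ≈ 92.6337 (computed from the unrounded values)


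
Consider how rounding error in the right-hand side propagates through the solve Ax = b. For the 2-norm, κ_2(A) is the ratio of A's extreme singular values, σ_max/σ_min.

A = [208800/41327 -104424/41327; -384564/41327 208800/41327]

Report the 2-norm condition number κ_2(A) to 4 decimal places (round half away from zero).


form AᵀA = [662584464/5909761 -353289600/5909761; -353289600/5909761 188587584/5909761] with trace 2945232/20449 and determinant 82944/20449
char-poly roots: 144 and 576/20449
so κ_2 = √(144 / (576/20449)) = 71.5000

71.5000


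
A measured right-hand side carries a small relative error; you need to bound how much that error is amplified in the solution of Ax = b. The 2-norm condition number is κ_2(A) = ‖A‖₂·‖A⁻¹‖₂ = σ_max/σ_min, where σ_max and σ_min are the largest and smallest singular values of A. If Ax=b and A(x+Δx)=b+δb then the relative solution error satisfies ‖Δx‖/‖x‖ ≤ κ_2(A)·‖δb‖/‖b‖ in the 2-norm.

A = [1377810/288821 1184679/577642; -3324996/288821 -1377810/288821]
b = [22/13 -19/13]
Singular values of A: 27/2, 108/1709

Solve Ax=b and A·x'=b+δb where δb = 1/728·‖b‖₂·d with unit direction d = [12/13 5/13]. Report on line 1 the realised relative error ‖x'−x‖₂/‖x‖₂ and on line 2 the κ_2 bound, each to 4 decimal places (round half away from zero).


σ_max = 27/2, σ_min = 108/1709
κ = σ_max/σ_min = (27/2)/(108/1709) = 213.6250
bound on ‖Δx‖/‖x‖: κ·ε = 213.6250·1/728 = 0.2934
solve Ax = b  →  x = [-5.9494 14.6638]
‖b‖ = 2.2361, ‖x‖ = 15.8248
with δb = [0.0028 0.0012], A·Δx = δb → ‖Δx‖ = 0.0486
relative error = 0.0031
so the bound overstates the realised error by a factor of ≈ 95.5402 (computed from the unrounded values)

0.0031
0.2934


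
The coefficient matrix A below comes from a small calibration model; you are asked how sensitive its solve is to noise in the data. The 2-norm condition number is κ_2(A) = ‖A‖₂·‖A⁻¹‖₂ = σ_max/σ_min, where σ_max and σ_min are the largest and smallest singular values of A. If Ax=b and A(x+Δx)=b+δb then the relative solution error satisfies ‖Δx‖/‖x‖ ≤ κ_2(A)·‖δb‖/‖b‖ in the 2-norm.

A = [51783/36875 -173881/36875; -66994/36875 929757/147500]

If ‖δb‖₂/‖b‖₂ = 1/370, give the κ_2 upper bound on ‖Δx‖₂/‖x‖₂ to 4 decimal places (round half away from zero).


AᵀA = [57357401/10878125 -393217839/21756250; -393217839/21756250 10785613709/174050000]; tr = 93626657/1392400, det = 2825761/34810000
char-poly roots: 1681/25 and 1681/1392400
so κ_2 = √((1681/25) / (1681/1392400)) = 236.0000
bound on ‖Δx‖/‖x‖: κ·ε = 236.0000·1/370 = 0.6378

0.6378


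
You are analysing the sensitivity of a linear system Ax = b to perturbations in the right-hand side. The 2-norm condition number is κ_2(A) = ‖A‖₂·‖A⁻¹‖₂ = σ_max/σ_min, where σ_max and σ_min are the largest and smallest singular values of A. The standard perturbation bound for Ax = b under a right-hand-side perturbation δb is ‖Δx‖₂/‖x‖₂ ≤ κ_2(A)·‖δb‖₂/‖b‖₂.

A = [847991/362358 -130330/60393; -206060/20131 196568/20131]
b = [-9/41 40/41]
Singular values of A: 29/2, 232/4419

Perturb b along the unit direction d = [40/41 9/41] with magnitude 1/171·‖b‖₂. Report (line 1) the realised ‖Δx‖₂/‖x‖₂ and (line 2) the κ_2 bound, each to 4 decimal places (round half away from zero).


from the listed singular values, σ₁ = 29/2, σ_n = 232/4419
condition number: (29/2) ÷ (232/4419) = 276.1875
perturbation bound = 276.1875·1/171 = 1.6151
solve Ax = b  →  x = [-0.0499 0.0476]
‖b‖ = 1.0000, ‖x‖ = 0.0690
Δx = A⁻¹·δb where δb = 1/171·1.0000·d; ‖Δx‖ = 0.1114
realised ‖Δx‖/‖x‖ = 1.6151
so the bound is sharp here: realised error equals the bound

1.6151
1.6151


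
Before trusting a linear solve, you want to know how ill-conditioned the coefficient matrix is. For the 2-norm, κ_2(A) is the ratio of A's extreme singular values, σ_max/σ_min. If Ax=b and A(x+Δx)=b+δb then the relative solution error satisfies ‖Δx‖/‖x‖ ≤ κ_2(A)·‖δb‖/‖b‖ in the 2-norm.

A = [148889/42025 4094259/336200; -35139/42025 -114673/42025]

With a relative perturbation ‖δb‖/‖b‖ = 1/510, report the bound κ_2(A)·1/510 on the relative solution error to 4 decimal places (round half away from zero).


0.6431

AᵀA = [13921882/1050625 381812067/8405000; 381812067/8405000 10472665177/67240000]; tr = 18181865/107584, det = 28561/107584
λ_max, λ_min = (18181865/107584 ± √330567924051729/11574317056)/2 = 169, 169/107584
κ = σ_max/σ_min = 13/(13/328) = 328.0000
bound on ‖Δx‖/‖x‖: κ·ε = 328.0000·1/510 = 0.6431


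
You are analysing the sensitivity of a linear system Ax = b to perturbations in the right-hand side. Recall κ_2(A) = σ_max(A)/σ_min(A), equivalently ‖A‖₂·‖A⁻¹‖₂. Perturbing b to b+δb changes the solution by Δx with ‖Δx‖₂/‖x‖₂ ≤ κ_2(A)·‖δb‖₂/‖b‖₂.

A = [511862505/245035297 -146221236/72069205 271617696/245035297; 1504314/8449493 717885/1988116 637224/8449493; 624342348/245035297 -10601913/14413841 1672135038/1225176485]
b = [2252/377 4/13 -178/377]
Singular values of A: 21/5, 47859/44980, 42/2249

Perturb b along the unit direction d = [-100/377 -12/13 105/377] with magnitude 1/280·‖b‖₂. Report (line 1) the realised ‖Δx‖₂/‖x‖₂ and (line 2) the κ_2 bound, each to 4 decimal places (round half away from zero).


0.0107
0.8032

from the listed singular values, σ₁ = 21/5, σ_n = 42/2249
κ_2(A) = (21/5) / (42/2249) = 224.9000
κ_2(A)·‖δb‖/‖b‖ = 0.8032
solve Ax = b  →  x = [49.5782 -3.7653 -94.9329]
‖b‖ = 6.0000, ‖x‖ = 107.1654
re-solving with b+δb shifts x by Δx of norm 1.1474
relative error = 0.0107
realised/bound (from unrounded values) ≈ 0.0133


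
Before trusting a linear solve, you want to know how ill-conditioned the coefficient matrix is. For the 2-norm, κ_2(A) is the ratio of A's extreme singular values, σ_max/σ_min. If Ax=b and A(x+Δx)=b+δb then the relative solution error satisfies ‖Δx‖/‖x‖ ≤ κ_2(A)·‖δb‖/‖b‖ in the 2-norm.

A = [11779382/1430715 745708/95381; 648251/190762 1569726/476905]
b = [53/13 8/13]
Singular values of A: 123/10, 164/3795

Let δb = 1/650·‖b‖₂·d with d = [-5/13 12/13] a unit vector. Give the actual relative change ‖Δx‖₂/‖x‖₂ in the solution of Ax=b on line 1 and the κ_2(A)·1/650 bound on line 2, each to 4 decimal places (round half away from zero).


largest singular value 123/10, smallest 164/3795
condition number: (123/10) ÷ (164/3795) = 284.6250
perturbation bound = 284.6250·1/650 = 0.4379
solve Ax = b  →  x = [16.1943 -16.5325]
‖b‖ = 4.1231, ‖x‖ = 23.1425
with δb = [-0.0024 0.0059], A·Δx = δb → ‖Δx‖ = 0.1468
relative error = 0.0063
tightness: 0.0063 against a bound of 0.4379 (unrounded ratio ≈ 0.0145)

0.0063
0.4379


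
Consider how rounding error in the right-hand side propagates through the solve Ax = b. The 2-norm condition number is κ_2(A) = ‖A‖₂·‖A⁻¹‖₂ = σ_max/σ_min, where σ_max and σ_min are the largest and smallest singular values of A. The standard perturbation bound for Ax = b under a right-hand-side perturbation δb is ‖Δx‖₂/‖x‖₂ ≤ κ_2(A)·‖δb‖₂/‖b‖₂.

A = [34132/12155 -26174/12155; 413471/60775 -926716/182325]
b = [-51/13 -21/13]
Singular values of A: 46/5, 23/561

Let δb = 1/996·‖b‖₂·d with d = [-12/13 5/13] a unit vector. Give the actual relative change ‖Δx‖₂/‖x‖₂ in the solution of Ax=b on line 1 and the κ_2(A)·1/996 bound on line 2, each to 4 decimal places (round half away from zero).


0.0014
0.2253

σ_max = 46/5, σ_min = 23/561
κ = σ_max/σ_min = (46/5)/(23/561) = 224.4000
κ_2(A)·‖δb‖/‖b‖ = 0.2253
solve Ax = b  →  x = [43.6435 58.7348]
‖b‖₂ = 4.2426 and ‖x‖₂ = 73.1746
Δx = A⁻¹·δb where δb = 1/996·4.2426·d; ‖Δx‖ = 0.1039
dividing the unrounded norms, ‖Δx‖/‖x‖ = 0.0014
tightness: 0.0014 against a bound of 0.2253 (unrounded ratio ≈ 0.0063)


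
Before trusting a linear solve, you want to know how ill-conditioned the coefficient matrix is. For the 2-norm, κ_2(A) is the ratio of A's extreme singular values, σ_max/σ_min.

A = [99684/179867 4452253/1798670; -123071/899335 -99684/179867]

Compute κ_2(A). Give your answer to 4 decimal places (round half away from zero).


214.0000

AᵀA = [156792961/481144225 27861678/19245769; 27861678/19245769 12383252089/1924576900]; tr = 7739693/1144900, det = 28561/28622500
char-poly roots: 169/25 and 169/1144900
σ_max=√(169/25)=(13/5), σ_min=√(169/1144900)=(13/1070) → κ = 214.0000


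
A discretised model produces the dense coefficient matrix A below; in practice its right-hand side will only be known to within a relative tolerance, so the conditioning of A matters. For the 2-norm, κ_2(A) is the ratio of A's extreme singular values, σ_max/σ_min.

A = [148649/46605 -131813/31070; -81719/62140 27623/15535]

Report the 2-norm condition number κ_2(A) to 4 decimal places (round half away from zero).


AᵀA = [489522317/41127120 -54390193/3427260; -54390193/3427260 24173713/1142420]; tr = 271955197/8225424, det = 279841/32901696
eigenvalues of AᵀA: λ = (tr ± √(tr²−4·det))/2 = 529/16, 529/2056356
κ = σ_max/σ_min = (23/4)/(23/1434) = 358.5000

358.5000


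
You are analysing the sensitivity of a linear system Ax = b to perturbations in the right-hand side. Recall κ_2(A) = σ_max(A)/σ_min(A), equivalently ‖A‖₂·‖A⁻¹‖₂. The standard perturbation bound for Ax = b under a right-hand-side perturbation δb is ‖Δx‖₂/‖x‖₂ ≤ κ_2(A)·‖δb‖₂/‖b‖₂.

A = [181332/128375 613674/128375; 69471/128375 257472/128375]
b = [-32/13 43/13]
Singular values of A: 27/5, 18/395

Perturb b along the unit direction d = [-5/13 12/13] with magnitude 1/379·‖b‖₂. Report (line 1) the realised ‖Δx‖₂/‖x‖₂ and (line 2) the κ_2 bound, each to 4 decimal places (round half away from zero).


σ_max = 27/5, σ_min = 18/395
κ = σ_max/σ_min = (27/5)/(18/395) = 118.5000
perturbation bound = 118.5000·1/379 = 0.3127
solve Ax = b  →  x = [-84.3185 24.4000]
‖b‖₂ = 4.1231 and ‖x‖₂ = 87.7780
re-solving with b+δb shifts x by Δx of norm 0.2387
dividing the unrounded norms, ‖Δx‖/‖x‖ = 0.0027
tightness: 0.0027 against a bound of 0.3127 (unrounded ratio ≈ 0.0087)

0.0027
0.3127


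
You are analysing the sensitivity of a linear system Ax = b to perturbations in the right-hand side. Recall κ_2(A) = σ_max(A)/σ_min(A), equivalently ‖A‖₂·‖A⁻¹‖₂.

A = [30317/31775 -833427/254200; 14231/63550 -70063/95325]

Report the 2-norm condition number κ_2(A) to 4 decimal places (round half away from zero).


372.0000

form AᵀA = [2307557/2402500 -47465369/14415000; -47465369/14415000 3905752417/345960000] with trace 6780865/553536 and determinant 2401/2214144
λ_max, λ_min = (6780865/553536 ± √45978801108289/306402103296)/2 = 49/4, 49/553536
κ_2(A) = √(λ_max/λ_min) = √((49/4) / (49/553536)) = 372.0000


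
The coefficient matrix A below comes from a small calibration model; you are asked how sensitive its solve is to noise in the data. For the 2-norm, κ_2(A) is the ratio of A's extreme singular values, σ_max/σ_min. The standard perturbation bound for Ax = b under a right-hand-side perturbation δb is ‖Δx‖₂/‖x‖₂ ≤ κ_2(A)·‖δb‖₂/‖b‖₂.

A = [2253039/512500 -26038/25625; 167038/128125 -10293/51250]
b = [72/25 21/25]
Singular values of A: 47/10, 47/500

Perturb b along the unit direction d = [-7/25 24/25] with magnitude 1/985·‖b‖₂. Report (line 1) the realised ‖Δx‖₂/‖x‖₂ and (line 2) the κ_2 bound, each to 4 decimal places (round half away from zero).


0.0508
0.0508

largest singular value 47/10, smallest 47/500
condition number: (47/10) ÷ (47/500) = 50.0000
worst-case relative error ≤ 50.0000 × 1/985 = 0.0508
solve Ax = b  →  x = [0.6227 -0.1401]
‖b‖ = 3.0000, ‖x‖ = 0.6383
Δx = A⁻¹·δb where δb = 1/985·3.0000·d; ‖Δx‖ = 0.0324
dividing the unrounded norms, ‖Δx‖/‖x‖ = 0.0508
tightness: 0.0508 against a bound of 0.0508; the bound is attained (ratio 1)


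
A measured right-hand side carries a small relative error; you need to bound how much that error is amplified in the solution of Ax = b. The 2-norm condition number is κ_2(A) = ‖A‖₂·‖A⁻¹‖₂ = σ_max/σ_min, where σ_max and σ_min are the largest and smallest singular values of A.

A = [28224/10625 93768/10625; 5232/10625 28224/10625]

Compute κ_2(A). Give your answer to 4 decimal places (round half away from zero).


34.0000

AᵀA = [6591744/903125 22353408/903125; 22353408/903125 76712256/903125]; tr = 666432/7225, det = 1327104/180625
λ_max, λ_min = (666432/7225 ± √17703899136/2088025)/2 = 2304/25, 576/7225
σ_max=√(2304/25)=(48/5), σ_min=√(576/7225)=(24/85) → κ = 34.0000


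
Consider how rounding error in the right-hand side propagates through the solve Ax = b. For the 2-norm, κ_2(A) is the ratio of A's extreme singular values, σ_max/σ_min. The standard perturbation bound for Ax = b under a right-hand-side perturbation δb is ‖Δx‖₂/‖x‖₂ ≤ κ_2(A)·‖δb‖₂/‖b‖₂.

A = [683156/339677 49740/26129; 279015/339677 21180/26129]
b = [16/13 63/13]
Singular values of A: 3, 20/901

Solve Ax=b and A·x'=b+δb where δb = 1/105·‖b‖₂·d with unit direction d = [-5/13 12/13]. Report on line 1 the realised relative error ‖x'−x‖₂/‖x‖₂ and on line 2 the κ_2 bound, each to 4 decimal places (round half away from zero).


from the listed singular values, σ₁ = 3, σ_n = 20/901
condition number: 3 ÷ (20/901) = 135.1500
worst-case relative error ≤ 135.1500 × 1/105 = 1.2871
solve Ax = b  →  x = [-123.5517 131.1793]
‖b‖₂ = 5.0000 and ‖x‖₂ = 180.2028
Δx = A⁻¹·δb where δb = 1/105·5.0000·d; ‖Δx‖ = 2.1452
dividing the unrounded norms, ‖Δx‖/‖x‖ = 0.0119
tightness: 0.0119 against a bound of 1.2871 (unrounded ratio ≈ 0.0092)

0.0119
1.2871


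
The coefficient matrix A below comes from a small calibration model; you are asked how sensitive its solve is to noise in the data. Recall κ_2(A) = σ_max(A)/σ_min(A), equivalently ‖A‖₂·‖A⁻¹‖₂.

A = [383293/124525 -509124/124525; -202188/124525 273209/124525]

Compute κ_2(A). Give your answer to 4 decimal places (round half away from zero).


293.0000

M = AᵀA = [649804537/53655625 -866378016/53655625; -866378016/53655625 1155191713/53655625]. tr(M)=2887994/85849, det(M)=707281/53655625
solving λ² − 2887994/85849·λ + 707281/53655625 = 0 gives λ = 841/25, 841/2146225
σ_max=√(841/25)=(29/5), σ_min=√(841/2146225)=(29/1465) → κ = 293.0000


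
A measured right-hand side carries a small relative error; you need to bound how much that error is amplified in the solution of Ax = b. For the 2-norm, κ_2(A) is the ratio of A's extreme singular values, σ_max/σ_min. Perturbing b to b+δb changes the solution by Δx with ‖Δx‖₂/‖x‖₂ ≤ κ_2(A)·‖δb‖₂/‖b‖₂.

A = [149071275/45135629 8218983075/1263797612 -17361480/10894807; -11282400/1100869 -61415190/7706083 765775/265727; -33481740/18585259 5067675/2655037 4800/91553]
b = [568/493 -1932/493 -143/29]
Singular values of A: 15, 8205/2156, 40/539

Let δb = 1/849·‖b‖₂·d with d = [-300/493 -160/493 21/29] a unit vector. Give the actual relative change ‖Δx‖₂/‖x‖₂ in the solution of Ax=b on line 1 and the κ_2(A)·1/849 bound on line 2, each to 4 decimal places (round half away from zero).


0.0025
0.2381

σ_max = 15, σ_min = 40/539
κ_2(A) = 15 / (40/539) = 202.1250
perturbation bound = 202.1250·1/849 = 0.2381
solve Ax = b  →  x = [-5.5126 -6.7015 -39.4976]
‖b‖ = 6.4031, ‖x‖ = 40.4395
δb = ε·‖b‖·d = [-0.0046 -0.0024 0.0055]; solving A·Δx = δb gives ‖Δx‖ = 0.1016
dividing the unrounded norms, ‖Δx‖/‖x‖ = 0.0025
realised/bound (from unrounded values) ≈ 0.0106


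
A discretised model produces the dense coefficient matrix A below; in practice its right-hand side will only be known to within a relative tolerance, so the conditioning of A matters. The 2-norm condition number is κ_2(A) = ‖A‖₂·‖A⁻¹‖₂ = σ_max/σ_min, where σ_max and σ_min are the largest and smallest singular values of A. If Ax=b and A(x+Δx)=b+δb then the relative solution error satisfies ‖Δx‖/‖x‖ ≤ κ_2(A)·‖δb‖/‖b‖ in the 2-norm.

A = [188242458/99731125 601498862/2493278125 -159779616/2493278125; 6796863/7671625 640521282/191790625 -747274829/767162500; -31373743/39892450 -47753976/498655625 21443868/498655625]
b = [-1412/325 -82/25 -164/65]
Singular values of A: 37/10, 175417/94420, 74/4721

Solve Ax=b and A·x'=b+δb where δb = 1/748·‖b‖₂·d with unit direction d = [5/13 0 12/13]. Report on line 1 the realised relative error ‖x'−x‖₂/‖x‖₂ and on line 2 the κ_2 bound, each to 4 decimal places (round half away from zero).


0.0020
0.3156

largest singular value 37/10, smallest 74/4721
κ_2(A) = (37/10) / (74/4721) = 236.0500
perturbation bound = 236.0500·1/748 = 0.3156
solve Ax = b  →  x = [-1.4095 -72.0135 -244.8181]
2-norm of b is 6.0000; of x, 255.1937
Δx = A⁻¹·δb where δb = 1/748·6.0000·d; ‖Δx‖ = 0.5117
relative error = 0.0020
tightness: 0.0020 against a bound of 0.3156 (unrounded ratio ≈ 0.0064)


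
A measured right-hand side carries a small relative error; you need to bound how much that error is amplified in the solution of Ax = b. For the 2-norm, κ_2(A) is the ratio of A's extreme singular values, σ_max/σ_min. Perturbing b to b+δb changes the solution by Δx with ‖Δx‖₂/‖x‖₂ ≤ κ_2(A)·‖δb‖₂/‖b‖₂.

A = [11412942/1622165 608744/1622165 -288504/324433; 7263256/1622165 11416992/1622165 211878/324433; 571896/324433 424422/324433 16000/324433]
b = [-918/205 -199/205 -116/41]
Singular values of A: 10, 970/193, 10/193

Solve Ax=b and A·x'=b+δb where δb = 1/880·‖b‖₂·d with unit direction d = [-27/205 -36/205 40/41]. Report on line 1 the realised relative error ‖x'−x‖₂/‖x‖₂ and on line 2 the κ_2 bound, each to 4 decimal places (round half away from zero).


σ_max = 10, σ_min = 10/193
κ = σ_max/σ_min = 10/(10/193) = 193.0000
worst-case relative error ≤ 193.0000 × 1/880 = 0.2193
solve Ax = b  →  x = [-5.7533 7.0044 -37.5275]
‖b‖ = 5.3852, ‖x‖ = 38.6067
Δx = A⁻¹·δb where δb = 1/880·5.3852·d; ‖Δx‖ = 0.1181
relative error = 0.0031
so the bound overstates the realised error by a factor of ≈ 71.6908 (computed from the unrounded values)

0.0031
0.2193


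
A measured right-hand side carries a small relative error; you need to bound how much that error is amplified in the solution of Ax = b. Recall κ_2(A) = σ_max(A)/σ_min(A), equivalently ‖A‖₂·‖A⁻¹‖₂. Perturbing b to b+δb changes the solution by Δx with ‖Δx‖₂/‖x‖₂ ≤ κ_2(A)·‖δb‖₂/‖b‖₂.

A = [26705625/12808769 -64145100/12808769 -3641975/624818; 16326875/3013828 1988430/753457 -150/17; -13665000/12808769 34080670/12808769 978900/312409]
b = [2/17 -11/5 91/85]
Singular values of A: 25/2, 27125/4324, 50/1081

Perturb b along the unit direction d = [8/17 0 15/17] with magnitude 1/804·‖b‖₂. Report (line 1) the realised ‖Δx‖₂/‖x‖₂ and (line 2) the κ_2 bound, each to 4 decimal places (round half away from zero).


largest singular value 25/2, smallest 50/1081
condition number: (25/2) ÷ (50/1081) = 270.2500
worst-case relative error ≤ 270.2500 × 1/804 = 0.3361
solve Ax = b  →  x = [18.5027 -4.3265 10.3153]
‖b‖₂ = 2.4495 and ‖x‖₂ = 21.6212
Δx = A⁻¹·δb where δb = 1/804·2.4495·d; ‖Δx‖ = 0.0659
dividing the unrounded norms, ‖Δx‖/‖x‖ = 0.0030
tightness: 0.0030 against a bound of 0.3361 (unrounded ratio ≈ 0.0091)

0.0030
0.3361


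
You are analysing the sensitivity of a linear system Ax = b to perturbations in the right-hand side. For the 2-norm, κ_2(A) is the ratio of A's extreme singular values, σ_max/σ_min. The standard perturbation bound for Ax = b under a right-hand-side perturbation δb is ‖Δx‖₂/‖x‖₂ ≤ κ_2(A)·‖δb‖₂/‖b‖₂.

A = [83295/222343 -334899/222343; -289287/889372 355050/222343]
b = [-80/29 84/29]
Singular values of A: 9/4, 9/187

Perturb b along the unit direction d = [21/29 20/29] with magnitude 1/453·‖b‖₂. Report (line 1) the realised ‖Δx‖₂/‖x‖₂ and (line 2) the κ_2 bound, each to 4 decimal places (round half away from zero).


σ_max = 9/4, σ_min = 9/187
κ = σ_max/σ_min = (9/4)/(9/187) = 46.7500
perturbation bound = 46.7500·1/453 = 0.1032
solve Ax = b  →  x = [-0.3902 1.7344]
2-norm of b is 4.0000; of x, 1.7778
Δx = A⁻¹·δb where δb = 1/453·4.0000·d; ‖Δx‖ = 0.1835
realised ‖Δx‖/‖x‖ = 0.1032
realised/bound = 1 exactly: the bound is attained for this b and d

0.1032
0.1032


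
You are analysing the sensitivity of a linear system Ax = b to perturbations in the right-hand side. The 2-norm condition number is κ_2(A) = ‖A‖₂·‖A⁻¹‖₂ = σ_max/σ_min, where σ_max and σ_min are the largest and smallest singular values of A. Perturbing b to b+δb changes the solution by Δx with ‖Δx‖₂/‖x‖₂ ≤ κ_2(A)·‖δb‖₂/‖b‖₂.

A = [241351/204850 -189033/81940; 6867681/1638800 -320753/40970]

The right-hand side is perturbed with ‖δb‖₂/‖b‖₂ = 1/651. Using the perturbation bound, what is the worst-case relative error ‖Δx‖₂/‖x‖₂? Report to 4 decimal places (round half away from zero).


AᵀA = [4789935233/252768512 -1122504705/31596064; -1122504705/31596064 1052384525/15798032]; tr = 1272240449/14868736, det = 46854025/237899776
solving λ² − 1272240449/14868736·λ + 46854025/237899776 = 0 gives λ = 1369/16, 34225/14868736
so κ_2 = √((1369/16) / (34225/14868736)) = 192.8000
perturbation bound = 192.8000·1/651 = 0.2962

0.2962


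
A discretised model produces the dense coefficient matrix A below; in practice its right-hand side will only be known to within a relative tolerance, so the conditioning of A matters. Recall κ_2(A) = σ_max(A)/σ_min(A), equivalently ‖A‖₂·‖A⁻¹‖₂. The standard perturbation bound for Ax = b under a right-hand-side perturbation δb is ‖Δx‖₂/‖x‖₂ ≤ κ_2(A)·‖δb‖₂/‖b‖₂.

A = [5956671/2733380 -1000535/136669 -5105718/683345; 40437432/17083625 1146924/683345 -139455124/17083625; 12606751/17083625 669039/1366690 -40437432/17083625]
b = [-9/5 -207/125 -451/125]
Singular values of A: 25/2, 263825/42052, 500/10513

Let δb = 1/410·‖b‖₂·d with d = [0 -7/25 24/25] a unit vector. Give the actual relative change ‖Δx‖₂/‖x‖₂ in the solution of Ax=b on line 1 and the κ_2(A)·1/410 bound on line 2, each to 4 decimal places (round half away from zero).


from the listed singular values, σ₁ = 25/2, σ_n = 500/10513
κ_2(A) = (25/2) / (500/10513) = 262.8250
perturbation bound = 262.8250·1/410 = 0.6410
solve Ax = b  →  x = [-60.6341 -0.0548 -17.3903]
‖b‖₂ = 4.3589 and ‖x‖₂ = 63.0787
re-solving with b+δb shifts x by Δx of norm 0.2235
relative error = 0.0035
so the bound overstates the realised error by a factor of ≈ 180.8905 (computed from the unrounded values)

0.0035
0.6410


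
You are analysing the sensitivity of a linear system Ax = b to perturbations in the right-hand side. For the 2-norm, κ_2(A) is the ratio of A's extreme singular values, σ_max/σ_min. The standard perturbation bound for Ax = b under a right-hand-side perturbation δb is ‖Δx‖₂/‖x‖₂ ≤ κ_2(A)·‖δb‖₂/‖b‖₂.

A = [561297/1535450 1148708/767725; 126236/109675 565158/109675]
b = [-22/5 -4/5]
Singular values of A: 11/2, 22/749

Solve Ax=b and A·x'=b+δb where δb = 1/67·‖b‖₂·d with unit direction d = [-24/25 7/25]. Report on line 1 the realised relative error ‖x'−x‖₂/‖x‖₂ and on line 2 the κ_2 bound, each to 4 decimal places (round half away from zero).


largest singular value 11/2, smallest 22/749
condition number: (11/2) ÷ (22/749) = 187.2500
κ_2(A)·‖δb‖/‖b‖ = 2.7948
solve Ax = b  →  x = [-132.9401 29.5388]
‖b‖ = 4.4721, ‖x‖ = 136.1823
with δb = [-0.0641 0.0187], A·Δx = δb → ‖Δx‖ = 2.2725
relative error = 0.0167
realised/bound (from unrounded values) ≈ 0.0060

0.0167
2.7948


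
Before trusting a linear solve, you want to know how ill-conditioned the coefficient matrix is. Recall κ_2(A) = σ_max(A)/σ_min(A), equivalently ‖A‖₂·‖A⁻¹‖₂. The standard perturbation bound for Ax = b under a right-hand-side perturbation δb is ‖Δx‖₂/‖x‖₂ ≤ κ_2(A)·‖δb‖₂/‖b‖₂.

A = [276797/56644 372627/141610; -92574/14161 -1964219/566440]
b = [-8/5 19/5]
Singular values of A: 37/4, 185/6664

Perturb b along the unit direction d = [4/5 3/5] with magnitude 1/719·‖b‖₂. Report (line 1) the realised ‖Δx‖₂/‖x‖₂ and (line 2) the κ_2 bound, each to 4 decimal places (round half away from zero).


0.0057
0.4634

largest singular value 37/4, smallest 185/6664
κ_2(A) = (37/4) / (185/6664) = 333.2000
worst-case relative error ≤ 333.2000 × 1/719 = 0.4634
solve Ax = b  →  x = [-17.3329 31.5803]
2-norm of b is 4.1231; of x, 36.0242
δb = ε·‖b‖·d = [0.0046 0.0034]; solving A·Δx = δb gives ‖Δx‖ = 0.2066
dividing the unrounded norms, ‖Δx‖/‖x‖ = 0.0057
tightness: 0.0057 against a bound of 0.4634 (unrounded ratio ≈ 0.0124)


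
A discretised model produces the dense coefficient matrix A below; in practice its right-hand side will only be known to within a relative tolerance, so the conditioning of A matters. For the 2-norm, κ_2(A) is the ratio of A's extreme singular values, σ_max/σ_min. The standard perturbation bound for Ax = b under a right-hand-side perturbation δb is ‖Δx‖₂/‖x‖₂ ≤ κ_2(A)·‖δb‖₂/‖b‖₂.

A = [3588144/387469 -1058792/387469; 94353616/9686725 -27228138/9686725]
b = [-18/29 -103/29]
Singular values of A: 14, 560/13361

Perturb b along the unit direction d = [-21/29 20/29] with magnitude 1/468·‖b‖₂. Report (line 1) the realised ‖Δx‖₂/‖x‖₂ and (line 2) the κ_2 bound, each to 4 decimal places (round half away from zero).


largest singular value 14, smallest 560/13361
κ = σ_max/σ_min = 14/(560/13361) = 334.0250
κ_2(A)·‖δb‖/‖b‖ = 0.7137
solve Ax = b  →  x = [-13.5667 -45.7491]
‖b‖₂ = 3.6056 and ‖x‖₂ = 47.7183
re-solving with b+δb shifts x by Δx of norm 0.1838
dividing the unrounded norms, ‖Δx‖/‖x‖ = 0.0039
tightness: 0.0039 against a bound of 0.7137 (unrounded ratio ≈ 0.0054)

0.0039
0.7137


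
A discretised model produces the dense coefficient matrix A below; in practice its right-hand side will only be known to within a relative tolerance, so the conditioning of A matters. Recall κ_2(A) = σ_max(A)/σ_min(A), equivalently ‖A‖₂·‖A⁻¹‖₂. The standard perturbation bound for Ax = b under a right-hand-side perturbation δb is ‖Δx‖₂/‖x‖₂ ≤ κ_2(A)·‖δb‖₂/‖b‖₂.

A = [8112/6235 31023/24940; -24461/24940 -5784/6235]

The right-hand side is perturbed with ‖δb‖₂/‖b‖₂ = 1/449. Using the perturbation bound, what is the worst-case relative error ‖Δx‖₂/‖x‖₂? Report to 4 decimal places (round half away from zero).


0.8619

form AᵀA = [66048529/24880144 3931410/1555009; 3931410/1555009 59908041/24880144] with trace 74885/14792 and determinant 81/473344
char-poly roots: 81/16 and 1/29584
κ = σ_max/σ_min = (9/4)/(1/172) = 387.0000
bound on ‖Δx‖/‖x‖: κ·ε = 387.0000·1/449 = 0.8619


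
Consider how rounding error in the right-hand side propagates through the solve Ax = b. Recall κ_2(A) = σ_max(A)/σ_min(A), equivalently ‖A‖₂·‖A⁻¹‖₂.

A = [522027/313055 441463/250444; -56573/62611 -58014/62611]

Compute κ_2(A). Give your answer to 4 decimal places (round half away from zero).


158.7500

M = AᵀA = [1219808986/339112225 1024554069/271289780; 1024554069/271289780 860690545/217031824]. tr(M)=48792161/6451600, det(M)=14641/6451600
char-poly roots: 121/16 and 121/403225
σ_max=√(121/16)=(11/4), σ_min=√(121/403225)=(11/635) → κ = 158.7500
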